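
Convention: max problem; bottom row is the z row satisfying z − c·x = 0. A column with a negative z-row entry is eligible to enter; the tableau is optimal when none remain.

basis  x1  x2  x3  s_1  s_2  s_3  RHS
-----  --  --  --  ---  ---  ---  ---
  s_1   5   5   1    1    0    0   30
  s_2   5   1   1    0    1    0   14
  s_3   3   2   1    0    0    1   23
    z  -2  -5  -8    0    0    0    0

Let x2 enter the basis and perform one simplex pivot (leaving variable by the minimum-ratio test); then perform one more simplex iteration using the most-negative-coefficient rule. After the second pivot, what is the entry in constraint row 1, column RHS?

Ratio test on column x2 — row 1: 30/5 = 6; row 2: 14/1 = 14; row 3: 23/2 = 23/2. Minimum is 6 at row 1 (s_1 leaves); pivot element 5.
Divide row 1 by 5; eliminate column x2 from the other rows.
Second iteration: most negative z-row entry is -7 in column x3, so x3 enters.
Ratio test on column x3 — row 1: 6/(1/5) = 30; row 2: 8/(4/5) = 10; row 3: 11/(3/5) = 55/3. Minimum is 10 at row 2 (s_2 leaves); pivot element 4/5.
Divide row 2 by 4/5; eliminate column x3 from the other rows.
After both pivots, the entry at constraint row 1, column RHS is 4.

4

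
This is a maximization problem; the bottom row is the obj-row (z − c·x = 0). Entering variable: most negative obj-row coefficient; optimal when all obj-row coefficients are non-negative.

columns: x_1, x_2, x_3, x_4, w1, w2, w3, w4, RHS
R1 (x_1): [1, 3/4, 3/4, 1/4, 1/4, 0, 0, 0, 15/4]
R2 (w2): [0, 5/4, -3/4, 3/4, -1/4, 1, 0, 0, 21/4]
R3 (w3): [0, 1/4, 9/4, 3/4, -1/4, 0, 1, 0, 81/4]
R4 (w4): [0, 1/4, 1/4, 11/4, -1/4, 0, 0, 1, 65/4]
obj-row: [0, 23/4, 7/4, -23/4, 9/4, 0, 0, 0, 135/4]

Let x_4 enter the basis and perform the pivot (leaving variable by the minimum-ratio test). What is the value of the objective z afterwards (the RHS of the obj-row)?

745/11

Ratio test on column x_4 — row 1: (15/4)/(1/4) = 15; row 2: (21/4)/(3/4) = 7; row 3: (81/4)/(3/4) = 27; row 4: (65/4)/(11/4) = 65/11. Minimum is 65/11 at row 4 (w4 leaves); pivot element 11/4.
Pivot on row 4; the obj-row RHS becomes 135/4 − (-23/4)·(65/11) = 745/11.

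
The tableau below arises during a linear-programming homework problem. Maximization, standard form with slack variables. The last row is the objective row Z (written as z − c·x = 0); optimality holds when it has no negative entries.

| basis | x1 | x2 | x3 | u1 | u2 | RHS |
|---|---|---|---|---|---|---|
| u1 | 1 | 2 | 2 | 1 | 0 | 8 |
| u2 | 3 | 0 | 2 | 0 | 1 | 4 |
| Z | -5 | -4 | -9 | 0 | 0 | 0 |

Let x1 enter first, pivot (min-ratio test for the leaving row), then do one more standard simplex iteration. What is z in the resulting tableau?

Ratio test on column x1 — row 1: 8/1 = 8; row 2: 4/3 = 4/3. Minimum is 4/3 at row 2 (u2 leaves); pivot element 3.
Pivot on row 2; the Z-row RHS becomes 0 − (-5)·(4/3) = 20/3.
Next entering variable (most negative Z-row entry -17/3): x3.
Ratio test on column x3 — row 1: (20/3)/(4/3) = 5; row 2: (4/3)/(2/3) = 2. Minimum is 2 at row 2 (x1 leaves); pivot element 2/3.
After the second pivot the Z-row RHS is 20/3 − (-17/3)·2 = 18.

18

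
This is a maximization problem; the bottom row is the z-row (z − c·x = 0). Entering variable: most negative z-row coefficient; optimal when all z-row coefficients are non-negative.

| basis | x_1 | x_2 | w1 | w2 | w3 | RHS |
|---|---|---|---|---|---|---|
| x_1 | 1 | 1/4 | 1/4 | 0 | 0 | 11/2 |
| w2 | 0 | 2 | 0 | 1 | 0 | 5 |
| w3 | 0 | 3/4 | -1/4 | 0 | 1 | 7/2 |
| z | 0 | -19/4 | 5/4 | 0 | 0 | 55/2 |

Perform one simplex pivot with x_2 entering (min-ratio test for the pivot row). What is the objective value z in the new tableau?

Ratio test on column x_2 — row 1: (11/2)/(1/4) = 22; row 2: 5/2 = 5/2; row 3: (7/2)/(3/4) = 14/3. Minimum is 5/2 at row 2 (w2 leaves); pivot element 2.
Pivot on row 2; the z-row RHS becomes 55/2 − (-19/4)·(5/2) = 315/8.

315/8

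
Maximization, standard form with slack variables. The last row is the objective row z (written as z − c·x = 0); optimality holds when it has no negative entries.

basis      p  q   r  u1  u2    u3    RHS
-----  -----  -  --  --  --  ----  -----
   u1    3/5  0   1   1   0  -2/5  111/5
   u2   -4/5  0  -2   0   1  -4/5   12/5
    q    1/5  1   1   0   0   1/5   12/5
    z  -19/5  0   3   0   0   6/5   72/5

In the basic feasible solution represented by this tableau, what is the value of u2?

12/5

u2 is basic (row 2); its value is the RHS of that row, 12/5.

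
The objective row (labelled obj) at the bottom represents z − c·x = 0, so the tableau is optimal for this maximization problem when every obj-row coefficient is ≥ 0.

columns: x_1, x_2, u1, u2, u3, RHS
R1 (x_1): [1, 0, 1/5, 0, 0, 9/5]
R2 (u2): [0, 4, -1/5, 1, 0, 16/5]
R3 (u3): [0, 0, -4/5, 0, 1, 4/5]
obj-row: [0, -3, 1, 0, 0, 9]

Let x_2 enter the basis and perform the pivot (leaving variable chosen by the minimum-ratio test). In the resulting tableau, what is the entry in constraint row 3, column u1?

Ratio test on column x_2 — row 1: entry 0 ≤ 0; row 2: (16/5)/4 = 4/5; row 3: entry 0 ≤ 0. Minimum is 4/5 at row 2 (u2 leaves); pivot element 4.
Divide row 2 by 4; eliminate column x_2 from the other rows.
Row 3 update in column u1: -4/5 − 0·(-1/20) = -4/5.

-4/5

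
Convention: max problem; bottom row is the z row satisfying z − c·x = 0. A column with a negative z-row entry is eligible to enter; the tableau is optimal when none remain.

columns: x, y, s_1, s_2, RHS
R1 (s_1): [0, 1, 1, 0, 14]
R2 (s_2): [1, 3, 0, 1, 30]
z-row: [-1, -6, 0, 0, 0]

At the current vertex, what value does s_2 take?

30

s_2 is basic (row 2); its value is the RHS of that row, 30.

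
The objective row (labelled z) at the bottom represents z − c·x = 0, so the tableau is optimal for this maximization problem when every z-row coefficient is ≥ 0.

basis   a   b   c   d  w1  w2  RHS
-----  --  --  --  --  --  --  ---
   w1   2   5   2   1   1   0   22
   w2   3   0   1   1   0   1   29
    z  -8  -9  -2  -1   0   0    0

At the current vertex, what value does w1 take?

w1 is basic (row 1); its value is the RHS of that row, 22.

22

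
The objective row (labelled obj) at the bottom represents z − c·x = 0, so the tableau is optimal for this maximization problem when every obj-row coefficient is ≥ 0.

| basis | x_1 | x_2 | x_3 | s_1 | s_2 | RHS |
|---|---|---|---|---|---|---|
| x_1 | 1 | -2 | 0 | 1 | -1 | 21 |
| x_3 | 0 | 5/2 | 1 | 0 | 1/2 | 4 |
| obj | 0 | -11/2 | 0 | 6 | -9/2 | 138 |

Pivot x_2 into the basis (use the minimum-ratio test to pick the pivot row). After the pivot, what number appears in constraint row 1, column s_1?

1

Ratio test on column x_2 — row 1: entry -2 ≤ 0; row 2: 4/(5/2) = 8/5. Minimum is 8/5 at row 2 (x_3 leaves); pivot element 5/2.
Divide row 2 by 5/2; eliminate column x_2 from the other rows.
Row 1 update in column s_1: 1 − (-2)·0 = 1.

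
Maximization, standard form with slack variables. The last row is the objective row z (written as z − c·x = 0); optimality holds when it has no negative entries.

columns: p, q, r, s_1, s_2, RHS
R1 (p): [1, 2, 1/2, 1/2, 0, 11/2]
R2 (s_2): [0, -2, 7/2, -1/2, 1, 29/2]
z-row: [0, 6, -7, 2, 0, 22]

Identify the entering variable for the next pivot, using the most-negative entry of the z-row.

Negative z-row entries: r: -7.
The most negative is -7 in column r, so r enters.

r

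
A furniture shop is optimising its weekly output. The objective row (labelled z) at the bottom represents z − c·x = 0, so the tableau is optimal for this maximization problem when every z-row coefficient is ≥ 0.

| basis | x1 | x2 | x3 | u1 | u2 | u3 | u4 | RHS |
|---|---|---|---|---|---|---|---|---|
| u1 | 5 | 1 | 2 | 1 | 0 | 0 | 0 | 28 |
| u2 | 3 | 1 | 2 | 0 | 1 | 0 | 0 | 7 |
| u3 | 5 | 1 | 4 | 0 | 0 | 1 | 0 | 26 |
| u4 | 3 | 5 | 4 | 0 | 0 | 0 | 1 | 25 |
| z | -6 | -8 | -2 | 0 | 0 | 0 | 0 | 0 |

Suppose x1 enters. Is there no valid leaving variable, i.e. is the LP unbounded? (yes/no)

no

Column x1 has positive entries in row(s) 1, 2, 3, 4, so the ratio test bounds it — not unbounded.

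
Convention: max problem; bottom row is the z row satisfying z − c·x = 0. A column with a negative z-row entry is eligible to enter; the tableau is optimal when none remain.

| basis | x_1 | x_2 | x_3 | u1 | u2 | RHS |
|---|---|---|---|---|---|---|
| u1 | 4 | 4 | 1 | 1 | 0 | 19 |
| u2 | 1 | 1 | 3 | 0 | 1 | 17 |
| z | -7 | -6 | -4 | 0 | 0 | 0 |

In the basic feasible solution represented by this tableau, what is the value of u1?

u1 is basic (row 1); its value is the RHS of that row, 19.

19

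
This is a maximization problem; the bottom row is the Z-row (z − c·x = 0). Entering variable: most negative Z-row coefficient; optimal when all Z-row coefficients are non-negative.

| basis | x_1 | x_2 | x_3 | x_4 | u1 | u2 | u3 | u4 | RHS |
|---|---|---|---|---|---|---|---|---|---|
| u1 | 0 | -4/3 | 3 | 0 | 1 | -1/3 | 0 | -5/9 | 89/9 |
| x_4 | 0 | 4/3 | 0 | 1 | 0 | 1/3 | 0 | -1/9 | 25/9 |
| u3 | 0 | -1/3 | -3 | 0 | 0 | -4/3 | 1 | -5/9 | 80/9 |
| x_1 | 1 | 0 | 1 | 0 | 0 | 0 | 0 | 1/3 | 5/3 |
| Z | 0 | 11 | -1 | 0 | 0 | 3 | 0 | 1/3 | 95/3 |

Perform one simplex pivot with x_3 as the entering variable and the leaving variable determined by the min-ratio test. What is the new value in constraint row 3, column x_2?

Ratio test on column x_3 — row 1: (89/9)/3 = 89/27; row 2: entry 0 ≤ 0; row 3: entry -3 ≤ 0; row 4: (5/3)/1 = 5/3. Minimum is 5/3 at row 4 (x_1 leaves); pivot element 1.
Divide row 4 by 1; eliminate column x_3 from the other rows.
Row 3 update in column x_2: -1/3 − (-3)·0 = -1/3.

-1/3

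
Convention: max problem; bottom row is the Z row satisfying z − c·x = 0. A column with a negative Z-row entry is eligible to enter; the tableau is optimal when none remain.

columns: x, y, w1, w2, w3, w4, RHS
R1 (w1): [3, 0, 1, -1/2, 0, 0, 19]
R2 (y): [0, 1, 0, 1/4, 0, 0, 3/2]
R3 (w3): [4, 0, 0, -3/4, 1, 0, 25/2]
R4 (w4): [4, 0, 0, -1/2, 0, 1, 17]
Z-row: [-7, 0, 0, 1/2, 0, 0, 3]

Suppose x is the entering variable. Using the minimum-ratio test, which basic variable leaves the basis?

w3

Column x entries and ratios — w1: 19/3 = 19/3; y: 0 ≤ 0, skip; w3: (25/2)/4 = 25/8; w4: 17/4 = 17/4.
Smallest ratio is 25/8 in the row of w3, so w3 leaves.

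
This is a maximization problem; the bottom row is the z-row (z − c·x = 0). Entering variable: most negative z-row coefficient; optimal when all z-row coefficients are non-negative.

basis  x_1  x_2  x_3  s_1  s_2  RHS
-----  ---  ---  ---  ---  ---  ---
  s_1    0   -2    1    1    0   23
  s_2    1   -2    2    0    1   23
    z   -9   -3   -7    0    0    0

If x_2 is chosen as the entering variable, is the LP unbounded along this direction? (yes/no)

Every constraint-row entry in column x_2 is ≤ 0, so increasing x_2 is unbounded.

yes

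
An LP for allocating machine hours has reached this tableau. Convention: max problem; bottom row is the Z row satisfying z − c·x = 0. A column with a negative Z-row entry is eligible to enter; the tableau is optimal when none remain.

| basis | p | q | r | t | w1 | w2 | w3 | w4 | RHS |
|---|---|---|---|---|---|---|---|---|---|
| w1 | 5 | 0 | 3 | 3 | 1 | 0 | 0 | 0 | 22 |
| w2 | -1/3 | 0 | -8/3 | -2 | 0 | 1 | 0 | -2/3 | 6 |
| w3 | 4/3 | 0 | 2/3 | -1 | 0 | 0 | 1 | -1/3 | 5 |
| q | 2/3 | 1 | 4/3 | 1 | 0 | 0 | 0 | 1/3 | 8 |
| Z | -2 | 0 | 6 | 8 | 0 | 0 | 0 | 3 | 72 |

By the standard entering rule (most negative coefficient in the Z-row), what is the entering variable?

Negative Z-row entries: p: -2.
The most negative is -2 in column p, so p enters.

p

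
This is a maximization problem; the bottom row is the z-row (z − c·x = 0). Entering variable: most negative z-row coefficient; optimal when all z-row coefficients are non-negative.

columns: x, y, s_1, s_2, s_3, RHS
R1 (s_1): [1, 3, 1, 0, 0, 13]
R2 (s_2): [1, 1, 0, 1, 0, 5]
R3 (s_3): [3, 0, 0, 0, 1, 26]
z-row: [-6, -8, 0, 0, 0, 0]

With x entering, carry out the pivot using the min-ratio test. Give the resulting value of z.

Ratio test on column x — row 1: 13/1 = 13; row 2: 5/1 = 5; row 3: 26/3 = 26/3. Minimum is 5 at row 2 (s_2 leaves); pivot element 1.
Pivot on row 2; the z-row RHS becomes 0 − (-6)·5 = 30.

30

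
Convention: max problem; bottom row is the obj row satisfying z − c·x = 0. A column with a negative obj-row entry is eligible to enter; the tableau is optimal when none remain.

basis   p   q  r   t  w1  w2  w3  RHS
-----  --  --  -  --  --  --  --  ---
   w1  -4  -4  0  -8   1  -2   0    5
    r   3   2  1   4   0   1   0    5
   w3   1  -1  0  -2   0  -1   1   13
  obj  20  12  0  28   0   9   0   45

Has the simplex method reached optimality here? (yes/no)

yes

Every obj-row coefficient is ≥ 0, so the tableau is optimal.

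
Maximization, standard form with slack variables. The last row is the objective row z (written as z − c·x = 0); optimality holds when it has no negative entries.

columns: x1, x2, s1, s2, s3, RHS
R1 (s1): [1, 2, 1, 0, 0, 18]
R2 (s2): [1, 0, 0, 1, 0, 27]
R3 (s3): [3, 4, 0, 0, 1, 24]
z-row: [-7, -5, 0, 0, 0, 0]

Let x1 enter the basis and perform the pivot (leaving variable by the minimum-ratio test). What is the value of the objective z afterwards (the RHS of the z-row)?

56

Ratio test on column x1 — row 1: 18/1 = 18; row 2: 27/1 = 27; row 3: 24/3 = 8. Minimum is 8 at row 3 (s3 leaves); pivot element 3.
Pivot on row 3; the z-row RHS becomes 0 − (-7)·8 = 56.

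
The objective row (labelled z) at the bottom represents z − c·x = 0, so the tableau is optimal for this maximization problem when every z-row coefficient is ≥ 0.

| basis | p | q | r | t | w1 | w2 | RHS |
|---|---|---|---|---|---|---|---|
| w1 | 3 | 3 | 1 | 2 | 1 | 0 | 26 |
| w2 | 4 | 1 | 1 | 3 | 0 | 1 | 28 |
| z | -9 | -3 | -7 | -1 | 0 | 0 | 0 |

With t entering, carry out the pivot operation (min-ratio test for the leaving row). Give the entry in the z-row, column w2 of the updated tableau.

Ratio test on column t — row 1: 26/2 = 13; row 2: 28/3 = 28/3. Minimum is 28/3 at row 2 (w2 leaves); pivot element 3.
Divide row 2 by 3; eliminate column t from the other rows.
z-row update in column w2: 0 − (-1)·(1/3) = 1/3.

1/3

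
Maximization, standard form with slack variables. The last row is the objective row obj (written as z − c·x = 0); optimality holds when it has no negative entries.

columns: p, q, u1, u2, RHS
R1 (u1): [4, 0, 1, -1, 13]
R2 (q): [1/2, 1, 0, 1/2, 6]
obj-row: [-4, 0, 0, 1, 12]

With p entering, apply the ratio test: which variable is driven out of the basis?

u1

Column p entries and ratios — u1: 13/4 = 13/4; q: 6/(1/2) = 12.
Smallest ratio is 13/4 in the row of u1, so u1 leaves.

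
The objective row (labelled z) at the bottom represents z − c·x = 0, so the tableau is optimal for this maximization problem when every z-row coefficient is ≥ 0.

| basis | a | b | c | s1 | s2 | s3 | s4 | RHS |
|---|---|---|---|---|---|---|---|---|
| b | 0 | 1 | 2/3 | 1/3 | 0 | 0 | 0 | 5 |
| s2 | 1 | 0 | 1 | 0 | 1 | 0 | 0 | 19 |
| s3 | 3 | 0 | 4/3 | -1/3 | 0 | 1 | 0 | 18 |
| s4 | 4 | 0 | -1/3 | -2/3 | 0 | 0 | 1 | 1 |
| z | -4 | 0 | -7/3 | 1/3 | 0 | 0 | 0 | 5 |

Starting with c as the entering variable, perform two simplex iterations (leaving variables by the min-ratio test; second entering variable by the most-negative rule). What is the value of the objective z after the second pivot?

26

Ratio test on column c — row 1: 5/(2/3) = 15/2; row 2: 19/1 = 19; row 3: 18/(4/3) = 27/2; row 4: entry -1/3 ≤ 0. Minimum is 15/2 at row 1 (b leaves); pivot element 2/3.
Pivot on row 1; the z-row RHS becomes 5 − (-7/3)·(15/2) = 45/2.
Next entering variable (most negative z-row entry -4): a.
Ratio test on column a — row 1: entry 0 ≤ 0; row 2: (23/2)/1 = 23/2; row 3: 8/3 = 8/3; row 4: (7/2)/4 = 7/8. Minimum is 7/8 at row 4 (s4 leaves); pivot element 4.
After the second pivot the z-row RHS is 45/2 − (-4)·(7/8) = 26.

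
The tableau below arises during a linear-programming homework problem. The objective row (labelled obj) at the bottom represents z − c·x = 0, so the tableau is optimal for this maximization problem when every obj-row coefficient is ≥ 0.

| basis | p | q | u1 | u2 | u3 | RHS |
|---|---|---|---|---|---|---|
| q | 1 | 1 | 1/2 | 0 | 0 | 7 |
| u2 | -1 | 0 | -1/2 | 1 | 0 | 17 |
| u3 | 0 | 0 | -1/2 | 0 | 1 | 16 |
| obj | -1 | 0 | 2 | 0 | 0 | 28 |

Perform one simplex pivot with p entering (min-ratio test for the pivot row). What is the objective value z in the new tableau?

35

Ratio test on column p — row 1: 7/1 = 7; row 2: entry -1 ≤ 0; row 3: entry 0 ≤ 0. Minimum is 7 at row 1 (q leaves); pivot element 1.
Pivot on row 1; the obj-row RHS becomes 28 − (-1)·7 = 35.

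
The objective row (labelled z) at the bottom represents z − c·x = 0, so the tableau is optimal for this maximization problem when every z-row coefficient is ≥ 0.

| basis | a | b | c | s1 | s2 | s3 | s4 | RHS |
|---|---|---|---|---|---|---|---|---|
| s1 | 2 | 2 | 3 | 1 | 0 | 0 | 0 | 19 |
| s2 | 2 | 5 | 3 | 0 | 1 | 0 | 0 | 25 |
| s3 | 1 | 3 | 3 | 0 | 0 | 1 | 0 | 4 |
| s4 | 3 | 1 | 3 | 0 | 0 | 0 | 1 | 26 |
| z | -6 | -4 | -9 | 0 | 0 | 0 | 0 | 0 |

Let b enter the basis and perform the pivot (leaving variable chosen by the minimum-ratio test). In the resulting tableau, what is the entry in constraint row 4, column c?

2

Ratio test on column b — row 1: 19/2 = 19/2; row 2: 25/5 = 5; row 3: 4/3 = 4/3; row 4: 26/1 = 26. Minimum is 4/3 at row 3 (s3 leaves); pivot element 3.
Divide row 3 by 3; eliminate column b from the other rows.
Row 4 update in column c: 3 − 1·1 = 2.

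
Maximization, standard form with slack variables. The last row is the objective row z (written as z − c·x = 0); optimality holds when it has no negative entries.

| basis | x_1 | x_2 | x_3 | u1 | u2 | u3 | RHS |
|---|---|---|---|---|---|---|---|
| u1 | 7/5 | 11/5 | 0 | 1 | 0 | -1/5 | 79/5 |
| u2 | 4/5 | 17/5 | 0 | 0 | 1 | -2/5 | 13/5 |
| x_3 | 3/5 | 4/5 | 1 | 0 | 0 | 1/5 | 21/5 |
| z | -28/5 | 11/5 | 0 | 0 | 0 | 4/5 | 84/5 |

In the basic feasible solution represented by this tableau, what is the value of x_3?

21/5

x_3 is basic (row 3); its value is the RHS of that row, 21/5.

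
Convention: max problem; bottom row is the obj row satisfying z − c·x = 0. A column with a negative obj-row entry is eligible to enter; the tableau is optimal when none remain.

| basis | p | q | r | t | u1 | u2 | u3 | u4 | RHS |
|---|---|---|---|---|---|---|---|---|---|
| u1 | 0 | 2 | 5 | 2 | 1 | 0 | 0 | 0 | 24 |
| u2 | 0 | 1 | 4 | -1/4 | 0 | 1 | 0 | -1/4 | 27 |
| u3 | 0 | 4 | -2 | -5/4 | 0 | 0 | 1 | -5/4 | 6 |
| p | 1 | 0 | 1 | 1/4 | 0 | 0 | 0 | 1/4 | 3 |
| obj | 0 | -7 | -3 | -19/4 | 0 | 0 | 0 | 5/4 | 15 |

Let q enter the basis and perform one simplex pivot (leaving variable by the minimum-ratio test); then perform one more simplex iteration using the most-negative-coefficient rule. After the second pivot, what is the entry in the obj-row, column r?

131/14

Ratio test on column q — row 1: 24/2 = 12; row 2: 27/1 = 27; row 3: 6/4 = 3/2; row 4: entry 0 ≤ 0. Minimum is 3/2 at row 3 (u3 leaves); pivot element 4.
Divide row 3 by 4; eliminate column q from the other rows.
Second iteration: most negative obj-row entry is -111/16 in column t, so t enters.
Ratio test on column t — row 1: 21/(21/8) = 8; row 2: (51/2)/(1/16) = 408; row 3: entry -5/16 ≤ 0; row 4: 3/(1/4) = 12. Minimum is 8 at row 1 (u1 leaves); pivot element 21/8.
Divide row 1 by 21/8; eliminate column t from the other rows.
After both pivots, the entry at the obj-row, column r is 131/14.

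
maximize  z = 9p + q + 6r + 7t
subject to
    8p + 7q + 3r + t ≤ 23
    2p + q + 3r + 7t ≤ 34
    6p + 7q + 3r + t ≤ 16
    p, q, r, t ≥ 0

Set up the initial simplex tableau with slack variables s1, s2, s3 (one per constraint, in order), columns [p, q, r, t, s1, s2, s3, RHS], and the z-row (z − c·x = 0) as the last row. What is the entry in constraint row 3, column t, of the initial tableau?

1

Constraint 3 has coefficient 1 on t.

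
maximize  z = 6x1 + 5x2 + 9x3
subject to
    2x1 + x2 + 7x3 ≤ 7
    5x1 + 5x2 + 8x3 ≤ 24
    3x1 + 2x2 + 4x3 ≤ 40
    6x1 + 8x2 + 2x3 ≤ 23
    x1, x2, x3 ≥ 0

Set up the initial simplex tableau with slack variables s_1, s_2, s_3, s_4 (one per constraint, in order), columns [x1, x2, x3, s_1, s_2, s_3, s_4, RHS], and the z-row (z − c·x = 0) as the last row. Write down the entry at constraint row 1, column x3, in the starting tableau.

7

Constraint 1 has coefficient 7 on x3.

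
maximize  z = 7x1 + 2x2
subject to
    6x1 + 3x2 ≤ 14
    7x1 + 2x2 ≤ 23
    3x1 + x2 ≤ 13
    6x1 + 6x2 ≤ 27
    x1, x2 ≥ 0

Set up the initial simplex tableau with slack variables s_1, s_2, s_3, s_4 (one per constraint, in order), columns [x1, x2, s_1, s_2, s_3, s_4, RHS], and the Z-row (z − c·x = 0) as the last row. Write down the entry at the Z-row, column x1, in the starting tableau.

-7

The Z-row carries the negated objective coefficients: the x1 entry is -7.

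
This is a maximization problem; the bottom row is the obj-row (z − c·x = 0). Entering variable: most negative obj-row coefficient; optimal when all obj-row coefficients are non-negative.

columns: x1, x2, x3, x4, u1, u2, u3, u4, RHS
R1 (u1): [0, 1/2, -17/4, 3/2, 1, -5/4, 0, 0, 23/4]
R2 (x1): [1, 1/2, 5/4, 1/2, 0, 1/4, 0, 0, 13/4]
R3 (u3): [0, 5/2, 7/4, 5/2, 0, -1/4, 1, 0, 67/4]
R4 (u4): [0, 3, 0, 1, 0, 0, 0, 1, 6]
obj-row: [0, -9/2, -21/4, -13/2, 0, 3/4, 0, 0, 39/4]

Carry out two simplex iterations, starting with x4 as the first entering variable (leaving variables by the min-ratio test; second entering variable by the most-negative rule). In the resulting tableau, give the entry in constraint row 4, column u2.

1/8

Ratio test on column x4 — row 1: (23/4)/(3/2) = 23/6; row 2: (13/4)/(1/2) = 13/2; row 3: (67/4)/(5/2) = 67/10; row 4: 6/1 = 6. Minimum is 23/6 at row 1 (u1 leaves); pivot element 3/2.
Divide row 1 by 3/2; eliminate column x4 from the other rows.
Second iteration: most negative obj-row entry is -71/3 in column x3, so x3 enters.
Ratio test on column x3 — row 1: entry -17/6 ≤ 0; row 2: (4/3)/(8/3) = 1/2; row 3: (43/6)/(53/6) = 43/53; row 4: (13/6)/(17/6) = 13/17. Minimum is 1/2 at row 2 (x1 leaves); pivot element 8/3.
Divide row 2 by 8/3; eliminate column x3 from the other rows.
After both pivots, the entry at constraint row 4, column u2 is 1/8.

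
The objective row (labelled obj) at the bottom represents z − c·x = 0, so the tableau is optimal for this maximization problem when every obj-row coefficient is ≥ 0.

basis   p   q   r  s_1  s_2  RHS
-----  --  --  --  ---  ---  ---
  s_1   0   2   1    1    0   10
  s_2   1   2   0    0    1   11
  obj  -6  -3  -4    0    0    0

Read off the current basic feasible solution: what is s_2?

11

s_2 is basic (row 2); its value is the RHS of that row, 11.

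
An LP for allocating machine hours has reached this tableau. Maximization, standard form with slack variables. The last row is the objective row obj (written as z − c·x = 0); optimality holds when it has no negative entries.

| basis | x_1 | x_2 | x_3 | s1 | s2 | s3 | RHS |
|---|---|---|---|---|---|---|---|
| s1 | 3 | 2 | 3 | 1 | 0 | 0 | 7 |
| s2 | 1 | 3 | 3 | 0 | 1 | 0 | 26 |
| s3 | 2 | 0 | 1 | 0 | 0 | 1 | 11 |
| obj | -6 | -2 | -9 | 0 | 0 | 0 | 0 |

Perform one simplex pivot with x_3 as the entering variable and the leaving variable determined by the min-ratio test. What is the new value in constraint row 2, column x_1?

Ratio test on column x_3 — row 1: 7/3 = 7/3; row 2: 26/3 = 26/3; row 3: 11/1 = 11. Minimum is 7/3 at row 1 (s1 leaves); pivot element 3.
Divide row 1 by 3; eliminate column x_3 from the other rows.
Row 2 update in column x_1: 1 − 3·1 = -2.

-2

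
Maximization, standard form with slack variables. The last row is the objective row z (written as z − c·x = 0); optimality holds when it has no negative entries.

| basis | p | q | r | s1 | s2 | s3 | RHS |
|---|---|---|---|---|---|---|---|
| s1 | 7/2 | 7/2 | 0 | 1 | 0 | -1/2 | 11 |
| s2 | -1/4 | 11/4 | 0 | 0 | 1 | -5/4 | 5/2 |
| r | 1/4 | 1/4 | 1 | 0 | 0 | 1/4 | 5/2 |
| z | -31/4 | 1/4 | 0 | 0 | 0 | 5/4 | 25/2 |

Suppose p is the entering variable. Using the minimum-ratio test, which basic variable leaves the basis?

s1

Column p entries and ratios — s1: 11/(7/2) = 22/7; s2: -1/4 ≤ 0, skip; r: (5/2)/(1/4) = 10.
Smallest ratio is 22/7 in the row of s1, so s1 leaves.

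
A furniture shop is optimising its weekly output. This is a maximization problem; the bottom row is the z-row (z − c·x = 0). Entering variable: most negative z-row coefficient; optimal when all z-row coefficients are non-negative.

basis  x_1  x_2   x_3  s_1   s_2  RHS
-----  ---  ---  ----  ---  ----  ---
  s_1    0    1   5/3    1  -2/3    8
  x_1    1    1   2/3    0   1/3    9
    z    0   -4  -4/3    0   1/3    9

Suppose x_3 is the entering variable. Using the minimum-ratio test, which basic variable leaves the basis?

s_1

Column x_3 entries and ratios — s_1: 8/(5/3) = 24/5; x_1: 9/(2/3) = 27/2.
Smallest ratio is 24/5 in the row of s_1, so s_1 leaves.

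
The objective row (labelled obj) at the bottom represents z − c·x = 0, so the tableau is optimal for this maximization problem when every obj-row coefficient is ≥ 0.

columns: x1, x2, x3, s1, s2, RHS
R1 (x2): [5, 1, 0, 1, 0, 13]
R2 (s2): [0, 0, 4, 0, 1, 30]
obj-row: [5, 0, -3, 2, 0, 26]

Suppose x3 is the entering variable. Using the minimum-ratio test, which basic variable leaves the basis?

s2

Column x3 entries and ratios — x2: 0 ≤ 0, skip; s2: 30/4 = 15/2.
Smallest ratio is 15/2 in the row of s2, so s2 leaves.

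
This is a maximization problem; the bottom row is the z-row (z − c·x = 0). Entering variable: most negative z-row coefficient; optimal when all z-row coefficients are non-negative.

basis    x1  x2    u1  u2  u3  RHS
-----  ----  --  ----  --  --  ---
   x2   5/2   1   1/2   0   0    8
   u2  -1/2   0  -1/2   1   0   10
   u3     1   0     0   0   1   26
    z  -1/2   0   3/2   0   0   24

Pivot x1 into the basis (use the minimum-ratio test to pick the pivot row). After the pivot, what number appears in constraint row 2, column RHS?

Ratio test on column x1 — row 1: 8/(5/2) = 16/5; row 2: entry -1/2 ≤ 0; row 3: 26/1 = 26. Minimum is 16/5 at row 1 (x2 leaves); pivot element 5/2.
Divide row 1 by 5/2; eliminate column x1 from the other rows.
Row 2 update in column RHS: 10 − (-1/2)·(16/5) = 58/5.

58/5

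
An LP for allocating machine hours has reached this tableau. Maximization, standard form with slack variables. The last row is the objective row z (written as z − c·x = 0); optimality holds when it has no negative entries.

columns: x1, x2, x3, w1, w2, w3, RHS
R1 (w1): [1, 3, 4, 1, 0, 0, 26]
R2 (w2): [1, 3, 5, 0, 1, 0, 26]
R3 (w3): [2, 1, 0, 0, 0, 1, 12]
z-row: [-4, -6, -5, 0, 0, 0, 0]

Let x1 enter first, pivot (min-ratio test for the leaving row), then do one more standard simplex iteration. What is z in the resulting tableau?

44

Ratio test on column x1 — row 1: 26/1 = 26; row 2: 26/1 = 26; row 3: 12/2 = 6. Minimum is 6 at row 3 (w3 leaves); pivot element 2.
Pivot on row 3; the z-row RHS becomes 0 − (-4)·6 = 24.
Next entering variable (most negative z-row entry -5): x3.
Ratio test on column x3 — row 1: 20/4 = 5; row 2: 20/5 = 4; row 3: entry 0 ≤ 0. Minimum is 4 at row 2 (w2 leaves); pivot element 5.
After the second pivot the z-row RHS is 24 − (-5)·4 = 44.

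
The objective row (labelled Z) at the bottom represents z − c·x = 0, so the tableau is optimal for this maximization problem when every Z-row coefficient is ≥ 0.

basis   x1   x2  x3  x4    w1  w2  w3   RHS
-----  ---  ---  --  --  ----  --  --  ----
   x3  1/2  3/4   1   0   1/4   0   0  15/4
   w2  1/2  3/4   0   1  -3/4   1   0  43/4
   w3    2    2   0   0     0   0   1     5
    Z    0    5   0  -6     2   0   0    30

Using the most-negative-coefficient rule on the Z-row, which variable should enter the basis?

Negative Z-row entries: x4: -6.
The most negative is -6 in column x4, so x4 enters.

x4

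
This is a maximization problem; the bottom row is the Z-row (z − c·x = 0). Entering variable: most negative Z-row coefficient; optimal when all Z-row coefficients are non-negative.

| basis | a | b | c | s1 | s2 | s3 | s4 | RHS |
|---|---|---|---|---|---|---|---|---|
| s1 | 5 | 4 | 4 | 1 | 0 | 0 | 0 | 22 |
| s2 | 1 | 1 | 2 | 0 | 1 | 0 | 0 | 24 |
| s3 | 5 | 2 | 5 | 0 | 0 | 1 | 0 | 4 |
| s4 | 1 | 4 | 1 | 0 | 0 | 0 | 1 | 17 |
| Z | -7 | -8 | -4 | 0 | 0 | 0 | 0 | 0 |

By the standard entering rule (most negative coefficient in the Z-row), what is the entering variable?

b

Negative Z-row entries: a: -7, b: -8, c: -4.
The most negative is -8 in column b, so b enters.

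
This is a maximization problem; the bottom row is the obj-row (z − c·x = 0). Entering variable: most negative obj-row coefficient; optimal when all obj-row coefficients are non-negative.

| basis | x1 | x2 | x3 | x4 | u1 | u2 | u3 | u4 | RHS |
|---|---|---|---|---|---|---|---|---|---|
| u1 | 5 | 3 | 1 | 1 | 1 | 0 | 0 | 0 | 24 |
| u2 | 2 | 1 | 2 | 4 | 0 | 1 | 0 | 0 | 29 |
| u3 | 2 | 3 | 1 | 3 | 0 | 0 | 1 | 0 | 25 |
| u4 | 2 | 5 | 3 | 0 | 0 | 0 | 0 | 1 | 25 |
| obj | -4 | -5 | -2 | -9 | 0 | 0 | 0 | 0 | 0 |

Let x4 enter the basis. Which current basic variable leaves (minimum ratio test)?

u2

Column x4 entries and ratios — u1: 24/1 = 24; u2: 29/4 = 29/4; u3: 25/3 = 25/3; u4: 0 ≤ 0, skip.
Smallest ratio is 29/4 in the row of u2, so u2 leaves.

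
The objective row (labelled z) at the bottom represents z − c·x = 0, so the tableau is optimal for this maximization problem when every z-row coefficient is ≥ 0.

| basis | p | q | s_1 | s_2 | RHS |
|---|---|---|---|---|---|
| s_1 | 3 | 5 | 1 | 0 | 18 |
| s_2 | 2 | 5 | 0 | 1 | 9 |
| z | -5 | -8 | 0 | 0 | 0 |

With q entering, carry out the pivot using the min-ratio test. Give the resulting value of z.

72/5

Ratio test on column q — row 1: 18/5 = 18/5; row 2: 9/5 = 9/5. Minimum is 9/5 at row 2 (s_2 leaves); pivot element 5.
Pivot on row 2; the z-row RHS becomes 0 − (-8)·(9/5) = 72/5.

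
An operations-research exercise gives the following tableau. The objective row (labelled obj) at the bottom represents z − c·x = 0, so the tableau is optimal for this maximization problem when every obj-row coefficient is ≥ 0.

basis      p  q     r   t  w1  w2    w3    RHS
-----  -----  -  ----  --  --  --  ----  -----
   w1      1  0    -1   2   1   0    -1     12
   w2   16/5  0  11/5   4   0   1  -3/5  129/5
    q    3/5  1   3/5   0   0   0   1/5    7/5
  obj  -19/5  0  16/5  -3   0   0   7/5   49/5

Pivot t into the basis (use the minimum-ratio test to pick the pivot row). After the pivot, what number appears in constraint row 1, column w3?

Ratio test on column t — row 1: 12/2 = 6; row 2: (129/5)/4 = 129/20; row 3: entry 0 ≤ 0. Minimum is 6 at row 1 (w1 leaves); pivot element 2.
Divide row 1 by 2; eliminate column t from the other rows.
In the new row 1, the w3 entry is the old entry divided by the pivot: (-1)/2 = -1/2.

-1/2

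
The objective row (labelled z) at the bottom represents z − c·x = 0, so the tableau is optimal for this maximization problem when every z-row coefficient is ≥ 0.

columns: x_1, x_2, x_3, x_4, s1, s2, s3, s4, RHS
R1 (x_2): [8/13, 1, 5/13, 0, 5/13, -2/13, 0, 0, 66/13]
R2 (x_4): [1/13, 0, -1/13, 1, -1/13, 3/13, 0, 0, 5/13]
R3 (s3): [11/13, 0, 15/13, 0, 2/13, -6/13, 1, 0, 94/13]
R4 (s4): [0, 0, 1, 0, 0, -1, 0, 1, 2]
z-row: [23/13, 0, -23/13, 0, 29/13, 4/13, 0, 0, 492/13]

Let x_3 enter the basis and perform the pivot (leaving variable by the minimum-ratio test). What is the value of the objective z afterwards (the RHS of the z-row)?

Ratio test on column x_3 — row 1: (66/13)/(5/13) = 66/5; row 2: entry -1/13 ≤ 0; row 3: (94/13)/(15/13) = 94/15; row 4: 2/1 = 2. Minimum is 2 at row 4 (s4 leaves); pivot element 1.
Pivot on row 4; the z-row RHS becomes 492/13 − (-23/13)·2 = 538/13.

538/13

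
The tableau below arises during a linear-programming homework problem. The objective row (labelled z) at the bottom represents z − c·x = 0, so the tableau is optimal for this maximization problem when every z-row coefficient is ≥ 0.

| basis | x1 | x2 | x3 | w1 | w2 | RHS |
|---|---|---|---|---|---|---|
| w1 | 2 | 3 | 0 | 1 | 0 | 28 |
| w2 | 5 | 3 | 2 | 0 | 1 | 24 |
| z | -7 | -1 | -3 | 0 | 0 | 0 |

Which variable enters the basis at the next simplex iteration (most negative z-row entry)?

x1

Negative z-row entries: x1: -7, x2: -1, x3: -3.
The most negative is -7 in column x1, so x1 enters.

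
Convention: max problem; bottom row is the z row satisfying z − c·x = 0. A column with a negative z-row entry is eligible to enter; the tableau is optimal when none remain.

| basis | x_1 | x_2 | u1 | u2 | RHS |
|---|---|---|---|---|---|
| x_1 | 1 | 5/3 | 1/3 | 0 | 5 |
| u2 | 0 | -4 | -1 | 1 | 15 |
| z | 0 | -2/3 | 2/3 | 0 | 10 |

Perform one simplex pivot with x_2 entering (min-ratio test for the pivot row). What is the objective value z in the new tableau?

12

Ratio test on column x_2 — row 1: 5/(5/3) = 3; row 2: entry -4 ≤ 0. Minimum is 3 at row 1 (x_1 leaves); pivot element 5/3.
Pivot on row 1; the z-row RHS becomes 10 − (-2/3)·3 = 12.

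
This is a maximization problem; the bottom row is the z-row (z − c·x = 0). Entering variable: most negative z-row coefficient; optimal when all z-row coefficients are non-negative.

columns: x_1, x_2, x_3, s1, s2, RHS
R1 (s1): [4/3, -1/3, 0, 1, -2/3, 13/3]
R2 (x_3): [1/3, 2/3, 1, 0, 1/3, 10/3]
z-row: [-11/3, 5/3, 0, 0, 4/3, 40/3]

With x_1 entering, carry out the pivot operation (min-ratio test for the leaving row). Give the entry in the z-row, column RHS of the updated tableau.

Ratio test on column x_1 — row 1: (13/3)/(4/3) = 13/4; row 2: (10/3)/(1/3) = 10. Minimum is 13/4 at row 1 (s1 leaves); pivot element 4/3.
Divide row 1 by 4/3; eliminate column x_1 from the other rows.
z-row update in column RHS: 40/3 − (-11/3)·(13/4) = 101/4.

101/4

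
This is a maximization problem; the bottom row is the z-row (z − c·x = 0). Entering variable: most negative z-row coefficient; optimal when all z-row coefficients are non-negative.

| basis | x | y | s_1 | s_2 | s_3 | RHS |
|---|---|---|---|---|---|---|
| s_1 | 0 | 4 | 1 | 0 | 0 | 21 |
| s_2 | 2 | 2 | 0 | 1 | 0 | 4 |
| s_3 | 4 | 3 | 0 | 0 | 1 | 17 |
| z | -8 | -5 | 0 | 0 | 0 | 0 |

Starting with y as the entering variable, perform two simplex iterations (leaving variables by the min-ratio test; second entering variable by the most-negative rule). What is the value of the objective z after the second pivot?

16

Ratio test on column y — row 1: 21/4 = 21/4; row 2: 4/2 = 2; row 3: 17/3 = 17/3. Minimum is 2 at row 2 (s_2 leaves); pivot element 2.
Pivot on row 2; the z-row RHS becomes 0 − (-5)·2 = 10.
Next entering variable (most negative z-row entry -3): x.
Ratio test on column x — row 1: entry -4 ≤ 0; row 2: 2/1 = 2; row 3: 11/1 = 11. Minimum is 2 at row 2 (y leaves); pivot element 1.
After the second pivot the z-row RHS is 10 − (-3)·2 = 16.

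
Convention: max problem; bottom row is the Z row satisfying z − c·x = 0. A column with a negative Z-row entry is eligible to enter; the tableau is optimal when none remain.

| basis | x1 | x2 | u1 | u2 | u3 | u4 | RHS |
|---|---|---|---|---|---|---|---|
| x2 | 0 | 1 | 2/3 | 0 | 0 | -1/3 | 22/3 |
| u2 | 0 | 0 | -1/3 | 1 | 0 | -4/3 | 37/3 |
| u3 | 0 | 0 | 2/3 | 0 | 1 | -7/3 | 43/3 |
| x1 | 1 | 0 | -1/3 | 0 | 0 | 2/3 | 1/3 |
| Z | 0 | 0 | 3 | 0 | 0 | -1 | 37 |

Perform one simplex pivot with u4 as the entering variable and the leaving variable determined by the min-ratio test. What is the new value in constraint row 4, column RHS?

Ratio test on column u4 — row 1: entry -1/3 ≤ 0; row 2: entry -4/3 ≤ 0; row 3: entry -7/3 ≤ 0; row 4: (1/3)/(2/3) = 1/2. Minimum is 1/2 at row 4 (x1 leaves); pivot element 2/3.
Divide row 4 by 2/3; eliminate column u4 from the other rows.
In the new row 4, the RHS entry is the old entry divided by the pivot: (1/3)/(2/3) = 1/2.

1/2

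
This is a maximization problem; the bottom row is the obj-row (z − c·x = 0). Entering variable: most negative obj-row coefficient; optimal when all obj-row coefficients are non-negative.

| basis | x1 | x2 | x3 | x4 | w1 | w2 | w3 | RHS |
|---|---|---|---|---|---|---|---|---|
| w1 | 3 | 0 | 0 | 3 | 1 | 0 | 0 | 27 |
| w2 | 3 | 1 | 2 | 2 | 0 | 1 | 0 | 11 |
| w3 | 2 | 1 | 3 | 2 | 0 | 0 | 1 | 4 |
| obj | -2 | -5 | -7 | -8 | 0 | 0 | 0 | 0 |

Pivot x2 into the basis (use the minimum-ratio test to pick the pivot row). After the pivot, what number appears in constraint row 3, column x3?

3

Ratio test on column x2 — row 1: entry 0 ≤ 0; row 2: 11/1 = 11; row 3: 4/1 = 4. Minimum is 4 at row 3 (w3 leaves); pivot element 1.
Divide row 3 by 1; eliminate column x2 from the other rows.
In the new row 3, the x3 entry is the old entry divided by the pivot: 3/1 = 3.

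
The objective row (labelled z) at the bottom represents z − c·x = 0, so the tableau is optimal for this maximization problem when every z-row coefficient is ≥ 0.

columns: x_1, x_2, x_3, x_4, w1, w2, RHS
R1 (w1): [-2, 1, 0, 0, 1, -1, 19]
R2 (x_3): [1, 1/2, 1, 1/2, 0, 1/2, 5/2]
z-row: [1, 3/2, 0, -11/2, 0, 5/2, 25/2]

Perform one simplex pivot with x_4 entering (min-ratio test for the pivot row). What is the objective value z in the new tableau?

Ratio test on column x_4 — row 1: entry 0 ≤ 0; row 2: (5/2)/(1/2) = 5. Minimum is 5 at row 2 (x_3 leaves); pivot element 1/2.
Pivot on row 2; the z-row RHS becomes 25/2 − (-11/2)·5 = 40.

40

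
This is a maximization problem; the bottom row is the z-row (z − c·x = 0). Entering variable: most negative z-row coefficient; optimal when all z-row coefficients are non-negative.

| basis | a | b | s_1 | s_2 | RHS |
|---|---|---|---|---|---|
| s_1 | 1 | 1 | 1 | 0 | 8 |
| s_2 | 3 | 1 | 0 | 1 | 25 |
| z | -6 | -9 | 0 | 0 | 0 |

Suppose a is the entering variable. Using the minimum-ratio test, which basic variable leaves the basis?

s_1

Column a entries and ratios — s_1: 8/1 = 8; s_2: 25/3 = 25/3.
Smallest ratio is 8 in the row of s_1, so s_1 leaves.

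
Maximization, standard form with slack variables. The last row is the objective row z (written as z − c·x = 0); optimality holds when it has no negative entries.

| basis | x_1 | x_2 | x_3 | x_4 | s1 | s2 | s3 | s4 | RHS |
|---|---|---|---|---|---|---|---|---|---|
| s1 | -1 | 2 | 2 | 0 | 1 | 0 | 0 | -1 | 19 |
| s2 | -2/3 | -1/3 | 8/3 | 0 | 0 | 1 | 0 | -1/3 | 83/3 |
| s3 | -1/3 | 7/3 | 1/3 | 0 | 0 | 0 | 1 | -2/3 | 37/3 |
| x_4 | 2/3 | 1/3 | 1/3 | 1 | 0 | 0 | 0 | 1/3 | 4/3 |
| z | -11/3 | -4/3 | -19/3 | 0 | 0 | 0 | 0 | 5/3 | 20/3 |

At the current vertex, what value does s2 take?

83/3

s2 is basic (row 2); its value is the RHS of that row, 83/3.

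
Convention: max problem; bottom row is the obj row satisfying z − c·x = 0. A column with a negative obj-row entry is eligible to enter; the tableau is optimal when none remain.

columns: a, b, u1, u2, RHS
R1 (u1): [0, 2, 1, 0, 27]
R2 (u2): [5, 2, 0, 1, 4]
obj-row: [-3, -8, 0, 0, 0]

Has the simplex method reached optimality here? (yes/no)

no

The obj-row has a negative entry -8 in column b, so it is not optimal.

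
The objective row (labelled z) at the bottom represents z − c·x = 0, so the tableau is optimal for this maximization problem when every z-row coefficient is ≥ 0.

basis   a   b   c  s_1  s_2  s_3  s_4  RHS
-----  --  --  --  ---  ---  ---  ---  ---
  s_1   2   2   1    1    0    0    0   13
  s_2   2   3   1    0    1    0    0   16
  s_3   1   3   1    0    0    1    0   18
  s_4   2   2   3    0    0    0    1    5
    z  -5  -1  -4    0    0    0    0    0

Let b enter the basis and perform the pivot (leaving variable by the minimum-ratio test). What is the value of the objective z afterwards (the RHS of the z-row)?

Ratio test on column b — row 1: 13/2 = 13/2; row 2: 16/3 = 16/3; row 3: 18/3 = 6; row 4: 5/2 = 5/2. Minimum is 5/2 at row 4 (s_4 leaves); pivot element 2.
Pivot on row 4; the z-row RHS becomes 0 − (-1)·(5/2) = 5/2.

5/2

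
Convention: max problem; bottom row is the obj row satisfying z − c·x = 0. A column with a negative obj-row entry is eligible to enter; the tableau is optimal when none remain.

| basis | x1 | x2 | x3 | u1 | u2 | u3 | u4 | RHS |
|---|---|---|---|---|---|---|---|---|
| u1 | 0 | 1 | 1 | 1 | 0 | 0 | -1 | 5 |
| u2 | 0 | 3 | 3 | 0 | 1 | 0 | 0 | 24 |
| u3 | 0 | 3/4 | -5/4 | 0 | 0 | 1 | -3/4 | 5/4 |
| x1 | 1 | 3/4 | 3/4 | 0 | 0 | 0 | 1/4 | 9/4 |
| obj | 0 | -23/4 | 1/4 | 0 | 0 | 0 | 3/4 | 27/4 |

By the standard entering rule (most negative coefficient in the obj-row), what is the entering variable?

x2

Negative obj-row entries: x2: -23/4.
The most negative is -23/4 in column x2, so x2 enters.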